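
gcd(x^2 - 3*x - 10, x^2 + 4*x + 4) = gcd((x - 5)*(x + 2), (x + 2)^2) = x + 2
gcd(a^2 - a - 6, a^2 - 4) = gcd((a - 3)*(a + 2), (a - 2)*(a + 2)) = a + 2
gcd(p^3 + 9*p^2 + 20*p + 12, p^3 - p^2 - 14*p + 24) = 1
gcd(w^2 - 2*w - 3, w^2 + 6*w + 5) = w + 1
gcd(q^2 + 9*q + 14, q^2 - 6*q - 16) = q + 2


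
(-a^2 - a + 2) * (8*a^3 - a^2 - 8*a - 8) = -8*a^5 - 7*a^4 + 25*a^3 + 14*a^2 - 8*a - 16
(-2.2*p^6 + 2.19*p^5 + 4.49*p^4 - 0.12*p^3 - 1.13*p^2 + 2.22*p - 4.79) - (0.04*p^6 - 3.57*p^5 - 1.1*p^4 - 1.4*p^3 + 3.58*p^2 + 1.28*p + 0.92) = -2.24*p^6 + 5.76*p^5 + 5.59*p^4 + 1.28*p^3 - 4.71*p^2 + 0.94*p - 5.71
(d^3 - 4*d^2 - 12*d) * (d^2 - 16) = d^5 - 4*d^4 - 28*d^3 + 64*d^2 + 192*d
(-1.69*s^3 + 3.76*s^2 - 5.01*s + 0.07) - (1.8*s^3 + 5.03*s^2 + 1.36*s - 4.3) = -3.49*s^3 - 1.27*s^2 - 6.37*s + 4.37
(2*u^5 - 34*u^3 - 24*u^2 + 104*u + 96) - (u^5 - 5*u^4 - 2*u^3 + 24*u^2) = u^5 + 5*u^4 - 32*u^3 - 48*u^2 + 104*u + 96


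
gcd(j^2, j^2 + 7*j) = j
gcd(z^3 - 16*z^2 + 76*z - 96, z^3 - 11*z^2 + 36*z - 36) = z^2 - 8*z + 12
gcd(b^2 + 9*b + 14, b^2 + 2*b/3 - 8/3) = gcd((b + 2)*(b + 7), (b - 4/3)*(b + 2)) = b + 2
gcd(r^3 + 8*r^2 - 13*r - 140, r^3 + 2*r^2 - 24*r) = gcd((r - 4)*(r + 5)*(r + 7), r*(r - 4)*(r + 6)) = r - 4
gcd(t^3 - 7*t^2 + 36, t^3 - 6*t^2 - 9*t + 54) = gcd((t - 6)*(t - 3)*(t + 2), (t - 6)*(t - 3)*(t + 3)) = t^2 - 9*t + 18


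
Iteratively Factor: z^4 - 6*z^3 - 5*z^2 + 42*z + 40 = (z + 1)*(z^3 - 7*z^2 + 2*z + 40) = (z + 1)*(z + 2)*(z^2 - 9*z + 20) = (z - 4)*(z + 1)*(z + 2)*(z - 5)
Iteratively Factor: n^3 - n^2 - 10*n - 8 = (n + 1)*(n^2 - 2*n - 8) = (n + 1)*(n + 2)*(n - 4)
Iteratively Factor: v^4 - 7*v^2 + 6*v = (v + 3)*(v^3 - 3*v^2 + 2*v) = (v - 2)*(v + 3)*(v^2 - v) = v*(v - 2)*(v + 3)*(v - 1)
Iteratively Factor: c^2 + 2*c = (c + 2)*(c)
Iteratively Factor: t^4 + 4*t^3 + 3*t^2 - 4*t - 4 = (t + 2)*(t^3 + 2*t^2 - t - 2) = (t - 1)*(t + 2)*(t^2 + 3*t + 2) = (t - 1)*(t + 2)^2*(t + 1)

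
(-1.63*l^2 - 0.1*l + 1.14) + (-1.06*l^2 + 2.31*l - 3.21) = -2.69*l^2 + 2.21*l - 2.07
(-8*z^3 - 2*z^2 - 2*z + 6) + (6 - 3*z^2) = -8*z^3 - 5*z^2 - 2*z + 12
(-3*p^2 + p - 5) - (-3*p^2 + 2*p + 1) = -p - 6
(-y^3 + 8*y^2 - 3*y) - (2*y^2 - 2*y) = -y^3 + 6*y^2 - y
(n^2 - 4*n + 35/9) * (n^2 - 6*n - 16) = n^4 - 10*n^3 + 107*n^2/9 + 122*n/3 - 560/9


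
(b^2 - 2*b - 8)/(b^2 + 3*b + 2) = (b - 4)/(b + 1)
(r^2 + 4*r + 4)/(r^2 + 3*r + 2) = (r + 2)/(r + 1)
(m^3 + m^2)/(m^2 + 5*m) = m*(m + 1)/(m + 5)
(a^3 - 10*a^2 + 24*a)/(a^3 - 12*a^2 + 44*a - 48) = a/(a - 2)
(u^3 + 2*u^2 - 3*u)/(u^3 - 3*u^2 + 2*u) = (u + 3)/(u - 2)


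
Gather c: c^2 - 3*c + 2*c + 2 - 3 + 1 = c^2 - c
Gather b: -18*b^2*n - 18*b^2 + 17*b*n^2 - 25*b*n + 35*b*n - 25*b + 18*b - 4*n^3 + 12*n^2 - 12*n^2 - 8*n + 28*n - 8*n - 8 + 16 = b^2*(-18*n - 18) + b*(17*n^2 + 10*n - 7) - 4*n^3 + 12*n + 8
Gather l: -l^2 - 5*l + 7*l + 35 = -l^2 + 2*l + 35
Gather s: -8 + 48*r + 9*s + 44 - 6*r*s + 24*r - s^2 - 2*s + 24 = 72*r - s^2 + s*(7 - 6*r) + 60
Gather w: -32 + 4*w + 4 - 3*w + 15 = w - 13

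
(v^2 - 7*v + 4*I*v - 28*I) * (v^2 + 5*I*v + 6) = v^4 - 7*v^3 + 9*I*v^3 - 14*v^2 - 63*I*v^2 + 98*v + 24*I*v - 168*I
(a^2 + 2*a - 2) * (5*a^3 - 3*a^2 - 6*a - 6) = 5*a^5 + 7*a^4 - 22*a^3 - 12*a^2 + 12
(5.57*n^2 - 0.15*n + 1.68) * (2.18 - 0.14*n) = -0.7798*n^3 + 12.1636*n^2 - 0.5622*n + 3.6624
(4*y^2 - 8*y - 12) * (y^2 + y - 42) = 4*y^4 - 4*y^3 - 188*y^2 + 324*y + 504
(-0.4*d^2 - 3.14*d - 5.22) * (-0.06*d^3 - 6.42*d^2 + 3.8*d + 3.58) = 0.024*d^5 + 2.7564*d^4 + 18.952*d^3 + 20.1484*d^2 - 31.0772*d - 18.6876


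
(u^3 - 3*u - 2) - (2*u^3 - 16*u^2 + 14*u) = -u^3 + 16*u^2 - 17*u - 2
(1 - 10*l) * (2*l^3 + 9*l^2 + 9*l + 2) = -20*l^4 - 88*l^3 - 81*l^2 - 11*l + 2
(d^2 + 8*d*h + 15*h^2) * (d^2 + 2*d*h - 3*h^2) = d^4 + 10*d^3*h + 28*d^2*h^2 + 6*d*h^3 - 45*h^4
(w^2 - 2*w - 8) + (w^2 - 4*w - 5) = 2*w^2 - 6*w - 13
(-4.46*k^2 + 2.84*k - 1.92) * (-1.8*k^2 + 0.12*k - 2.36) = 8.028*k^4 - 5.6472*k^3 + 14.3224*k^2 - 6.9328*k + 4.5312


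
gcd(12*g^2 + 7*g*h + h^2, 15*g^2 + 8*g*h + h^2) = 3*g + h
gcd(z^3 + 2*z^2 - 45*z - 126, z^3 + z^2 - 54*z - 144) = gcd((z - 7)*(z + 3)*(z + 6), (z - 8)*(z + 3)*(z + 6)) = z^2 + 9*z + 18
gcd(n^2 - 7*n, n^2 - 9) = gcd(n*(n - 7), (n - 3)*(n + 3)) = 1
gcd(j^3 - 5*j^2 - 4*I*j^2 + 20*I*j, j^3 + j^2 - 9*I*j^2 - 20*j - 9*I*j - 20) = j - 4*I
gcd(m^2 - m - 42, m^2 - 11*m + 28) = m - 7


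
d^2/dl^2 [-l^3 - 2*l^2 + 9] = -6*l - 4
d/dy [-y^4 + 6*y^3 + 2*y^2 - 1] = 2*y*(-2*y^2 + 9*y + 2)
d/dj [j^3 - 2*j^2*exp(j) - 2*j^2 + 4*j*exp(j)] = -2*j^2*exp(j) + 3*j^2 - 4*j + 4*exp(j)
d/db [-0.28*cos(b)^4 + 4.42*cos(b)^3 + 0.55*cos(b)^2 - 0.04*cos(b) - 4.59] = (1.12*cos(b)^3 - 13.26*cos(b)^2 - 1.1*cos(b) + 0.04)*sin(b)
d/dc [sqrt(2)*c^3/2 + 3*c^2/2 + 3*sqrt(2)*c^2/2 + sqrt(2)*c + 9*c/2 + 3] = 3*sqrt(2)*c^2/2 + 3*c + 3*sqrt(2)*c + sqrt(2) + 9/2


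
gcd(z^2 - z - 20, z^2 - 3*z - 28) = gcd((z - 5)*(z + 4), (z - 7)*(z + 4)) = z + 4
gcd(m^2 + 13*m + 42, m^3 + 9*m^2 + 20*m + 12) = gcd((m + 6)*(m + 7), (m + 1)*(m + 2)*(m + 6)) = m + 6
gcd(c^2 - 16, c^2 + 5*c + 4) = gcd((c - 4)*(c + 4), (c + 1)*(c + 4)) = c + 4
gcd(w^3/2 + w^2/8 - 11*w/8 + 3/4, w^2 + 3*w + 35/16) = 1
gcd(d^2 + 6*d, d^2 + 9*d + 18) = d + 6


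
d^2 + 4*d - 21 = (d - 3)*(d + 7)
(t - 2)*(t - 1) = t^2 - 3*t + 2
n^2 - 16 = (n - 4)*(n + 4)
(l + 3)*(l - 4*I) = l^2 + 3*l - 4*I*l - 12*I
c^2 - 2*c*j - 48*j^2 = (c - 8*j)*(c + 6*j)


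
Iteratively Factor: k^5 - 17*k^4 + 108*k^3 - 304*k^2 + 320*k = (k - 4)*(k^4 - 13*k^3 + 56*k^2 - 80*k) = (k - 4)^2*(k^3 - 9*k^2 + 20*k) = (k - 4)^3*(k^2 - 5*k) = k*(k - 4)^3*(k - 5)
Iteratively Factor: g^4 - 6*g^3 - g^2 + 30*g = (g - 5)*(g^3 - g^2 - 6*g) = (g - 5)*(g + 2)*(g^2 - 3*g) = g*(g - 5)*(g + 2)*(g - 3)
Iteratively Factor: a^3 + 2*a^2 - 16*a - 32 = (a + 2)*(a^2 - 16) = (a + 2)*(a + 4)*(a - 4)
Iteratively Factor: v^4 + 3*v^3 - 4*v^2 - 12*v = (v - 2)*(v^3 + 5*v^2 + 6*v) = v*(v - 2)*(v^2 + 5*v + 6) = v*(v - 2)*(v + 2)*(v + 3)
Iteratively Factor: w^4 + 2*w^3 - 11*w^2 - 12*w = (w)*(w^3 + 2*w^2 - 11*w - 12) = w*(w + 1)*(w^2 + w - 12) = w*(w - 3)*(w + 1)*(w + 4)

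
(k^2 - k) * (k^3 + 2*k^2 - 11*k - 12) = k^5 + k^4 - 13*k^3 - k^2 + 12*k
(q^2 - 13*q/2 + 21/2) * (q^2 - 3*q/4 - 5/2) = q^4 - 29*q^3/4 + 103*q^2/8 + 67*q/8 - 105/4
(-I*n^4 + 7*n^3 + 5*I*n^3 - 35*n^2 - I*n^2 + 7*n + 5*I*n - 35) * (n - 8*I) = -I*n^5 - n^4 + 5*I*n^4 + 5*n^3 - 57*I*n^3 - n^2 + 285*I*n^2 + 5*n - 56*I*n + 280*I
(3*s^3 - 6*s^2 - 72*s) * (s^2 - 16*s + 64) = 3*s^5 - 54*s^4 + 216*s^3 + 768*s^2 - 4608*s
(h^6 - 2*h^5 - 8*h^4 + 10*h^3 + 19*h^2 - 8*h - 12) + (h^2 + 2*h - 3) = h^6 - 2*h^5 - 8*h^4 + 10*h^3 + 20*h^2 - 6*h - 15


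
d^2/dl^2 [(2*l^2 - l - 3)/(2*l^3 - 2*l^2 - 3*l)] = 2*(8*l^6 - 12*l^5 - 24*l^4 + 74*l^3 + 18*l^2 - 54*l - 27)/(l^3*(8*l^6 - 24*l^5 - 12*l^4 + 64*l^3 + 18*l^2 - 54*l - 27))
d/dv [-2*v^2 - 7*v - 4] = -4*v - 7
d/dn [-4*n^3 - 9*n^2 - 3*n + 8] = -12*n^2 - 18*n - 3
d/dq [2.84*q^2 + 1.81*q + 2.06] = 5.68*q + 1.81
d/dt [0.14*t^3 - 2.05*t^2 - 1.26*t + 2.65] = 0.42*t^2 - 4.1*t - 1.26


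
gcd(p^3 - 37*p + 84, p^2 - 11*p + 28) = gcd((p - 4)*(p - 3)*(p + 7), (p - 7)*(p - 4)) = p - 4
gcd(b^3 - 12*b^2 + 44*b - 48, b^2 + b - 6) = b - 2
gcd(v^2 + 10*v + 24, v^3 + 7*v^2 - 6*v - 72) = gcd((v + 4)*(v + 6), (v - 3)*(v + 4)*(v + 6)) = v^2 + 10*v + 24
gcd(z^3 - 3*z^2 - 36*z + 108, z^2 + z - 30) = z + 6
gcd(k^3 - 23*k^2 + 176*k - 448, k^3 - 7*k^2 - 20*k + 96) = k - 8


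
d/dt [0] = 0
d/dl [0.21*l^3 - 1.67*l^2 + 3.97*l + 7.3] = 0.63*l^2 - 3.34*l + 3.97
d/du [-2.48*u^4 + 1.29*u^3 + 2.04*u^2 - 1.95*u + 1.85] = -9.92*u^3 + 3.87*u^2 + 4.08*u - 1.95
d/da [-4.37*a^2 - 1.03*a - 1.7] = -8.74*a - 1.03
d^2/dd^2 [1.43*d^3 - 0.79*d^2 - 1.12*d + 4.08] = 8.58*d - 1.58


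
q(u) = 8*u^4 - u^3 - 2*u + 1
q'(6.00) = 6802.00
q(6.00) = 10141.00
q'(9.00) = 23083.00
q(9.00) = 51742.00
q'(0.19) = -1.89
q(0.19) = 0.62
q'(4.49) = 2834.12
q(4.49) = 3152.94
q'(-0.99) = -35.99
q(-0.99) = 11.64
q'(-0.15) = -2.18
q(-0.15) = 1.31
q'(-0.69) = -13.94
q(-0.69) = 4.52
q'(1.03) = 29.78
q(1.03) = 6.85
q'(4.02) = 2028.39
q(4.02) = 2017.26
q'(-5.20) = -4582.58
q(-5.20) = 6001.30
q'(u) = 32*u^3 - 3*u^2 - 2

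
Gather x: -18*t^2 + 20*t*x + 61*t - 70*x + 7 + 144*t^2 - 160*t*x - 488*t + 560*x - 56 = 126*t^2 - 427*t + x*(490 - 140*t) - 49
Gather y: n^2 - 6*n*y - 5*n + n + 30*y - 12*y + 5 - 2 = n^2 - 4*n + y*(18 - 6*n) + 3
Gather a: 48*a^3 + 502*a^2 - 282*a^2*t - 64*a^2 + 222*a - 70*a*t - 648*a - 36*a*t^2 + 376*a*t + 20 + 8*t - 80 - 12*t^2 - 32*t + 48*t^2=48*a^3 + a^2*(438 - 282*t) + a*(-36*t^2 + 306*t - 426) + 36*t^2 - 24*t - 60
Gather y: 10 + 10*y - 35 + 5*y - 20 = 15*y - 45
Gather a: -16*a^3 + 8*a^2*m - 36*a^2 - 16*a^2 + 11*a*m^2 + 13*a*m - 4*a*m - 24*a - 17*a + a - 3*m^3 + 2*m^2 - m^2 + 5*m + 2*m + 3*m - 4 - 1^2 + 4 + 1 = -16*a^3 + a^2*(8*m - 52) + a*(11*m^2 + 9*m - 40) - 3*m^3 + m^2 + 10*m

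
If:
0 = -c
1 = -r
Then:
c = 0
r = -1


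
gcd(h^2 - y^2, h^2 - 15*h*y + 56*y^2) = 1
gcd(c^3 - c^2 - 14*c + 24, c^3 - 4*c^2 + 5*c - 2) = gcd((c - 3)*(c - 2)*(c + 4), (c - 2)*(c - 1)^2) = c - 2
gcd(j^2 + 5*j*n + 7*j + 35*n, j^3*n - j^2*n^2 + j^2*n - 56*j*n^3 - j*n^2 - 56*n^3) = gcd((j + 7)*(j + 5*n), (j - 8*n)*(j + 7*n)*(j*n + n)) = 1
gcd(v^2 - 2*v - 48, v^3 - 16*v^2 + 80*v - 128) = v - 8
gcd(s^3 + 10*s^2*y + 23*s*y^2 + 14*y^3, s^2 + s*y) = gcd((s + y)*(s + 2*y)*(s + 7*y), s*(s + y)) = s + y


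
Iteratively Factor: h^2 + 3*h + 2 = (h + 2)*(h + 1)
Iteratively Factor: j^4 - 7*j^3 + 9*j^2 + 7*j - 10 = (j - 1)*(j^3 - 6*j^2 + 3*j + 10) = (j - 1)*(j + 1)*(j^2 - 7*j + 10) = (j - 5)*(j - 1)*(j + 1)*(j - 2)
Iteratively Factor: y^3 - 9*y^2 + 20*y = (y - 5)*(y^2 - 4*y) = (y - 5)*(y - 4)*(y)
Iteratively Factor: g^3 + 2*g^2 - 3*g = (g - 1)*(g^2 + 3*g) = (g - 1)*(g + 3)*(g)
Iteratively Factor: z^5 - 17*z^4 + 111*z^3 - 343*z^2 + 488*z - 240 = (z - 4)*(z^4 - 13*z^3 + 59*z^2 - 107*z + 60) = (z - 4)*(z - 1)*(z^3 - 12*z^2 + 47*z - 60) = (z - 4)*(z - 3)*(z - 1)*(z^2 - 9*z + 20) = (z - 4)^2*(z - 3)*(z - 1)*(z - 5)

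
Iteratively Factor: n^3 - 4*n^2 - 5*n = (n)*(n^2 - 4*n - 5) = n*(n + 1)*(n - 5)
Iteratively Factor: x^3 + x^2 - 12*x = (x - 3)*(x^2 + 4*x) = (x - 3)*(x + 4)*(x)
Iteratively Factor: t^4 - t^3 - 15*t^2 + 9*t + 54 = (t - 3)*(t^3 + 2*t^2 - 9*t - 18) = (t - 3)*(t + 3)*(t^2 - t - 6) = (t - 3)^2*(t + 3)*(t + 2)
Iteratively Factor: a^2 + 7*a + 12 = (a + 4)*(a + 3)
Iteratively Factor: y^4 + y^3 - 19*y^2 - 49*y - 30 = (y + 3)*(y^3 - 2*y^2 - 13*y - 10) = (y + 2)*(y + 3)*(y^2 - 4*y - 5) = (y - 5)*(y + 2)*(y + 3)*(y + 1)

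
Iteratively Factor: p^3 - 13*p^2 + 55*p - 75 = (p - 5)*(p^2 - 8*p + 15) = (p - 5)*(p - 3)*(p - 5)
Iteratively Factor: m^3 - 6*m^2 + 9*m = (m - 3)*(m^2 - 3*m) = m*(m - 3)*(m - 3)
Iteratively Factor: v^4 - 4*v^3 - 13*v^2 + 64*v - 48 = (v - 3)*(v^3 - v^2 - 16*v + 16) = (v - 3)*(v - 1)*(v^2 - 16) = (v - 4)*(v - 3)*(v - 1)*(v + 4)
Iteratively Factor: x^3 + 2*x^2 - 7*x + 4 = (x - 1)*(x^2 + 3*x - 4) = (x - 1)*(x + 4)*(x - 1)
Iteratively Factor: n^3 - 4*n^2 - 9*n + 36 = (n + 3)*(n^2 - 7*n + 12) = (n - 4)*(n + 3)*(n - 3)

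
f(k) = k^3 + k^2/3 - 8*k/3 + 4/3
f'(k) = 3*k^2 + 2*k/3 - 8/3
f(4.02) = 60.96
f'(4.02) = 48.49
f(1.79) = 3.36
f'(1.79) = 8.14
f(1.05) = 0.06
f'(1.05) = 1.34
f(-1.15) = 3.32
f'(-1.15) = 0.53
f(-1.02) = 3.34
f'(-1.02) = -0.23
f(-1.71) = 1.87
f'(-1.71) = 4.97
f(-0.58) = 2.80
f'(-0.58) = -2.04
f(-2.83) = -11.12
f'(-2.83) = 19.47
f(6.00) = 213.33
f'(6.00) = 109.33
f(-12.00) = -1646.67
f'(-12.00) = 421.33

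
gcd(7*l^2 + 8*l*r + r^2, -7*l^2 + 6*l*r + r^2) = 7*l + r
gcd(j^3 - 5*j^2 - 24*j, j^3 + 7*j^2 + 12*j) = j^2 + 3*j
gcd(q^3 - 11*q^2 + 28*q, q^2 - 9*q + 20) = q - 4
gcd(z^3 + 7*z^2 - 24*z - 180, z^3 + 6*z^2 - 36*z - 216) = z^2 + 12*z + 36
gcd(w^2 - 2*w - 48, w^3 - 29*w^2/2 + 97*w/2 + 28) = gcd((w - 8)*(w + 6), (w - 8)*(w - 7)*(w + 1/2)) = w - 8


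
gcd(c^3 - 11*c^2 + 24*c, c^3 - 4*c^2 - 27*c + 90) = c - 3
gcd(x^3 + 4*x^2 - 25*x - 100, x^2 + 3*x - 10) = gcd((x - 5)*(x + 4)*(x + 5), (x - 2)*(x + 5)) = x + 5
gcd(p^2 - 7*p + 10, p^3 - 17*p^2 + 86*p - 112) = p - 2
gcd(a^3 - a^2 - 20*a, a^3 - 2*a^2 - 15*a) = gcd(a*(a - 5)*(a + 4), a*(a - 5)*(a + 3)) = a^2 - 5*a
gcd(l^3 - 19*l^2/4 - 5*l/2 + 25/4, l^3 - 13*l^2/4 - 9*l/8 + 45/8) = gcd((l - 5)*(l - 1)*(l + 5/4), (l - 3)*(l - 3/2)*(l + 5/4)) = l + 5/4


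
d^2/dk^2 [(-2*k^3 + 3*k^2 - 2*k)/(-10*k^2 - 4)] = 6*(5*k^3 + 15*k^2 - 6*k - 2)/(125*k^6 + 150*k^4 + 60*k^2 + 8)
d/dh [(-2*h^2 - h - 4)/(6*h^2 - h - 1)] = (8*h^2 + 52*h - 3)/(36*h^4 - 12*h^3 - 11*h^2 + 2*h + 1)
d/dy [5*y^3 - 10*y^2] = 5*y*(3*y - 4)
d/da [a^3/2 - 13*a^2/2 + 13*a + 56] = 3*a^2/2 - 13*a + 13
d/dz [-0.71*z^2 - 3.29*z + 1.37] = -1.42*z - 3.29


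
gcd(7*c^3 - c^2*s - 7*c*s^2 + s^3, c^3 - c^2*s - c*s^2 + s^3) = -c^2 + s^2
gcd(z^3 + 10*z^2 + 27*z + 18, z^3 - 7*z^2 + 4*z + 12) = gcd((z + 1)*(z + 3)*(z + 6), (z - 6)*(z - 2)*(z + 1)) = z + 1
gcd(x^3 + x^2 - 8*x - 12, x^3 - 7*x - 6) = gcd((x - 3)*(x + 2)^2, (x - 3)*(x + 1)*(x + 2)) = x^2 - x - 6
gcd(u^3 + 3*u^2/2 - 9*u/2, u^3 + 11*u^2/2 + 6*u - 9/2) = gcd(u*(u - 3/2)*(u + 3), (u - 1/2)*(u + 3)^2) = u + 3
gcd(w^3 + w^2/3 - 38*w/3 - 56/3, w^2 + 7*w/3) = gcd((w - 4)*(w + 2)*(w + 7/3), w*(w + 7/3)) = w + 7/3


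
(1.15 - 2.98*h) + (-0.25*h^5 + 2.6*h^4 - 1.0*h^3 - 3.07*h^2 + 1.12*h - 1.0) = -0.25*h^5 + 2.6*h^4 - 1.0*h^3 - 3.07*h^2 - 1.86*h + 0.15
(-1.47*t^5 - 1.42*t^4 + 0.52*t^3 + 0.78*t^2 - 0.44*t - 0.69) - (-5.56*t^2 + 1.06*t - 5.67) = -1.47*t^5 - 1.42*t^4 + 0.52*t^3 + 6.34*t^2 - 1.5*t + 4.98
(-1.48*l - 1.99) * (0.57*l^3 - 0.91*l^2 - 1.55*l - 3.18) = -0.8436*l^4 + 0.2125*l^3 + 4.1049*l^2 + 7.7909*l + 6.3282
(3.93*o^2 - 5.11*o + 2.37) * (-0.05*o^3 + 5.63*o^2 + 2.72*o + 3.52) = -0.1965*o^5 + 22.3814*o^4 - 18.1982*o^3 + 13.2775*o^2 - 11.5408*o + 8.3424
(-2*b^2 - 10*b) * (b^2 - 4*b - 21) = -2*b^4 - 2*b^3 + 82*b^2 + 210*b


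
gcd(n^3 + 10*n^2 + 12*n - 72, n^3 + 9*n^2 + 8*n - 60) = n^2 + 4*n - 12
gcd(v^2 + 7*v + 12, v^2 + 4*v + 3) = v + 3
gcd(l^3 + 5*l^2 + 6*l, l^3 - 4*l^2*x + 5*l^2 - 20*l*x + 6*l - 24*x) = l^2 + 5*l + 6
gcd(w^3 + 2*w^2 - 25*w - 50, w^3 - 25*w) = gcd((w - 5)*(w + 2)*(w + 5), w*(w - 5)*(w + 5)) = w^2 - 25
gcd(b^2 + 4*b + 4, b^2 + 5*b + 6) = b + 2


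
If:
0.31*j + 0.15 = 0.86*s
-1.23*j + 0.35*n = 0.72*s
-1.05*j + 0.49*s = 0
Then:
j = 0.10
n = 0.78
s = 0.21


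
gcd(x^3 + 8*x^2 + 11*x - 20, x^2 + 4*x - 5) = x^2 + 4*x - 5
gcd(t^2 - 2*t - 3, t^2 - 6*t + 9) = t - 3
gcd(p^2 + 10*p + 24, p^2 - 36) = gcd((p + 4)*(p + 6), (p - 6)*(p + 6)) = p + 6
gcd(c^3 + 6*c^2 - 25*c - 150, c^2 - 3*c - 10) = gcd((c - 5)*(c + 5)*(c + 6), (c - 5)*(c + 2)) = c - 5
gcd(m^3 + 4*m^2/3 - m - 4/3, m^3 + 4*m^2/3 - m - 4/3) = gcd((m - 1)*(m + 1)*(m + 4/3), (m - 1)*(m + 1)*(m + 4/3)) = m^3 + 4*m^2/3 - m - 4/3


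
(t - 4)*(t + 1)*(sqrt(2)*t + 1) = sqrt(2)*t^3 - 3*sqrt(2)*t^2 + t^2 - 4*sqrt(2)*t - 3*t - 4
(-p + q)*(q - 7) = -p*q + 7*p + q^2 - 7*q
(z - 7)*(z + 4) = z^2 - 3*z - 28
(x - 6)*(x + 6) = x^2 - 36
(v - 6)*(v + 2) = v^2 - 4*v - 12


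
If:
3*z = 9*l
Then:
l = z/3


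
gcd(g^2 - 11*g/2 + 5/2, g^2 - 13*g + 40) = g - 5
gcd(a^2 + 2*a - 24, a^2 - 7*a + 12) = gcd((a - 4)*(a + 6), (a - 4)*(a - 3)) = a - 4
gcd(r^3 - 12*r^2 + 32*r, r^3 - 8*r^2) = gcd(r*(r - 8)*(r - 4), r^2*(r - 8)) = r^2 - 8*r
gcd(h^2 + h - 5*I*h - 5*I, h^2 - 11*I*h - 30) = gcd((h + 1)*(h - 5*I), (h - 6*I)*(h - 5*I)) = h - 5*I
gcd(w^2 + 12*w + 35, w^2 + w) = 1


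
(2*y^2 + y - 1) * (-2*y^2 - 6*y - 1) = -4*y^4 - 14*y^3 - 6*y^2 + 5*y + 1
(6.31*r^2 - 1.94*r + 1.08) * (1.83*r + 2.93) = 11.5473*r^3 + 14.9381*r^2 - 3.7078*r + 3.1644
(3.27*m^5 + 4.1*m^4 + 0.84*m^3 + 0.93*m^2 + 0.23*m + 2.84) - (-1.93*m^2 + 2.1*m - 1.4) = 3.27*m^5 + 4.1*m^4 + 0.84*m^3 + 2.86*m^2 - 1.87*m + 4.24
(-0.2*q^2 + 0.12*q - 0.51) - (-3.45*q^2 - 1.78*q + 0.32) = 3.25*q^2 + 1.9*q - 0.83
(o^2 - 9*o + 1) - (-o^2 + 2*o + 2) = 2*o^2 - 11*o - 1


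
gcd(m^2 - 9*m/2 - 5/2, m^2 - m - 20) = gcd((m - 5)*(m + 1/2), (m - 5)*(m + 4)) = m - 5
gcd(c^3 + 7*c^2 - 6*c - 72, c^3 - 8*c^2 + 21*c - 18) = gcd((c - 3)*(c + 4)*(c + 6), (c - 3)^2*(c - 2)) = c - 3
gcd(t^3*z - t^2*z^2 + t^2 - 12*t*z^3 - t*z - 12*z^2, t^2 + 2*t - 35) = 1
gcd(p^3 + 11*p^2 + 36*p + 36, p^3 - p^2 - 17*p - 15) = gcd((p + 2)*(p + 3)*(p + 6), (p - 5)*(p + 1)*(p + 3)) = p + 3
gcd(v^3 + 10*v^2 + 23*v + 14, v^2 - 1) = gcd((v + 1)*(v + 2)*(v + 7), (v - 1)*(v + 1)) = v + 1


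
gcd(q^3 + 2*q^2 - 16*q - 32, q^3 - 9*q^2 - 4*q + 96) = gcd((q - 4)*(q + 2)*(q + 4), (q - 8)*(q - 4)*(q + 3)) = q - 4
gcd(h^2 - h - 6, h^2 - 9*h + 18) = h - 3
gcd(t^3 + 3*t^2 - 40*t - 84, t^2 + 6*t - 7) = t + 7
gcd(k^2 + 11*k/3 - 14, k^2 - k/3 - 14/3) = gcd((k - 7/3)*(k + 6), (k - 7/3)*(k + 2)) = k - 7/3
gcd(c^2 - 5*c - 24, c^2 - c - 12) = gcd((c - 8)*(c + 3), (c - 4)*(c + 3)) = c + 3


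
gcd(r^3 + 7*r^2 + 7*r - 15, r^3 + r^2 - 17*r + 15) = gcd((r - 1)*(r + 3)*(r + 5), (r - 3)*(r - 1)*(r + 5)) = r^2 + 4*r - 5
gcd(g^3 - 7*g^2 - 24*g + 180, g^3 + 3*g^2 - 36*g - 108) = g - 6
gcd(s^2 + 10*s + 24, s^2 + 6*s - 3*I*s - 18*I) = s + 6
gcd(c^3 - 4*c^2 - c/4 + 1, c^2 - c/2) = c - 1/2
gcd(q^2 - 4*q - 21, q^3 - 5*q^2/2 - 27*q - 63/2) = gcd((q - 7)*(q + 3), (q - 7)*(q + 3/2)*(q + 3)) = q^2 - 4*q - 21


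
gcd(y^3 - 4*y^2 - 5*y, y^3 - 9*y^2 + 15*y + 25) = y^2 - 4*y - 5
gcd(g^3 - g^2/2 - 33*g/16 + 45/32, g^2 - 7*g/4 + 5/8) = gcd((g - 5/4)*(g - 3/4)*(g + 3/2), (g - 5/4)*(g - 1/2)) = g - 5/4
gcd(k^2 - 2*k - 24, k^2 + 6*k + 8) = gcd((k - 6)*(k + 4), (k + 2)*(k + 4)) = k + 4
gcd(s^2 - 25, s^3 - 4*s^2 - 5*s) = s - 5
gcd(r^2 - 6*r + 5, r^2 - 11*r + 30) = r - 5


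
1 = 1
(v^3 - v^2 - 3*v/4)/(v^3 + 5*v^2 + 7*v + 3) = v*(4*v^2 - 4*v - 3)/(4*(v^3 + 5*v^2 + 7*v + 3))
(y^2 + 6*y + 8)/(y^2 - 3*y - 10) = (y + 4)/(y - 5)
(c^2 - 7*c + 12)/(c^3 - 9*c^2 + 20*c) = (c - 3)/(c*(c - 5))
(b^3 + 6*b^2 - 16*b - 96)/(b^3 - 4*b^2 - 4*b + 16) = (b^2 + 10*b + 24)/(b^2 - 4)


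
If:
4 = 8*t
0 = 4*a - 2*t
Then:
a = 1/4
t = 1/2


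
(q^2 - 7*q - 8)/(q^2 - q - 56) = (q + 1)/(q + 7)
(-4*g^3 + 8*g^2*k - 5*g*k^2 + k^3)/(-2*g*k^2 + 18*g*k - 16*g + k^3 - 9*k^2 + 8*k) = (2*g^2 - 3*g*k + k^2)/(k^2 - 9*k + 8)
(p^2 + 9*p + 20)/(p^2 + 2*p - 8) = (p + 5)/(p - 2)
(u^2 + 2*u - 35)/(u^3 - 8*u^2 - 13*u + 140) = (u + 7)/(u^2 - 3*u - 28)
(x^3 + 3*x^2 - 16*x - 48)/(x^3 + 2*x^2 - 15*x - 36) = (x + 4)/(x + 3)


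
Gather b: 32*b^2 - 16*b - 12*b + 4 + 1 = 32*b^2 - 28*b + 5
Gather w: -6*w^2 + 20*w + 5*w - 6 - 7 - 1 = -6*w^2 + 25*w - 14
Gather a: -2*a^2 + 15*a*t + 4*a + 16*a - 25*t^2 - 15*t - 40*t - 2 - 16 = -2*a^2 + a*(15*t + 20) - 25*t^2 - 55*t - 18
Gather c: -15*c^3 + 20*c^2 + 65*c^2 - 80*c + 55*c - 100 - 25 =-15*c^3 + 85*c^2 - 25*c - 125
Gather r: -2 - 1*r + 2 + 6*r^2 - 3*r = 6*r^2 - 4*r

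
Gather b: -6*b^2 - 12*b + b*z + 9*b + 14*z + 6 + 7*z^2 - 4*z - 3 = -6*b^2 + b*(z - 3) + 7*z^2 + 10*z + 3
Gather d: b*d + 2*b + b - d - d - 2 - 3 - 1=3*b + d*(b - 2) - 6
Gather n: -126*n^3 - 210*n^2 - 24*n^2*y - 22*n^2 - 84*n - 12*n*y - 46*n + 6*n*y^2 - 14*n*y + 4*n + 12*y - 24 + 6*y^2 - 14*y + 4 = -126*n^3 + n^2*(-24*y - 232) + n*(6*y^2 - 26*y - 126) + 6*y^2 - 2*y - 20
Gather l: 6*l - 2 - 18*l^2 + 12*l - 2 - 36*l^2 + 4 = -54*l^2 + 18*l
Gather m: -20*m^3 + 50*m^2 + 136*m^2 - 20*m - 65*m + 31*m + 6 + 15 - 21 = -20*m^3 + 186*m^2 - 54*m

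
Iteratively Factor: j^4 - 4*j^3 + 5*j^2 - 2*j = (j - 1)*(j^3 - 3*j^2 + 2*j) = j*(j - 1)*(j^2 - 3*j + 2) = j*(j - 1)^2*(j - 2)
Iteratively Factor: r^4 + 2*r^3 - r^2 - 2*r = (r + 2)*(r^3 - r) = (r - 1)*(r + 2)*(r^2 + r) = (r - 1)*(r + 1)*(r + 2)*(r)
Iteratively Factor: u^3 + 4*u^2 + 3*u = (u + 1)*(u^2 + 3*u) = u*(u + 1)*(u + 3)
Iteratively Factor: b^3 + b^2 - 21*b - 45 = (b - 5)*(b^2 + 6*b + 9) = (b - 5)*(b + 3)*(b + 3)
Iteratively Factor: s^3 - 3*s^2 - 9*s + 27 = (s - 3)*(s^2 - 9) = (s - 3)*(s + 3)*(s - 3)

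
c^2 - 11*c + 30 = (c - 6)*(c - 5)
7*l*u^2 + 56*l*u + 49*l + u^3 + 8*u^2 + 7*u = (7*l + u)*(u + 1)*(u + 7)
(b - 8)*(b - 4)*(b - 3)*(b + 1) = b^4 - 14*b^3 + 53*b^2 - 28*b - 96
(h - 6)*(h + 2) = h^2 - 4*h - 12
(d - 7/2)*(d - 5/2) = d^2 - 6*d + 35/4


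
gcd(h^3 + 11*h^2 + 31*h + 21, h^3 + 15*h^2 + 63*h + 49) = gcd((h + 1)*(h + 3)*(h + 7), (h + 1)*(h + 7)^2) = h^2 + 8*h + 7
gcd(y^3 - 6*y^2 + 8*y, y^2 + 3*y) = y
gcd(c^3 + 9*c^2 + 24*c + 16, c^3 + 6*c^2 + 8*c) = c + 4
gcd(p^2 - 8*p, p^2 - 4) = 1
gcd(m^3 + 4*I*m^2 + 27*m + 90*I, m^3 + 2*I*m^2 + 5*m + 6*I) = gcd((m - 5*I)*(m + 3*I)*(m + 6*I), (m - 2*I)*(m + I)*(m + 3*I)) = m + 3*I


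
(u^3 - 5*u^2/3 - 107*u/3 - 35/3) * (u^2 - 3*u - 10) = u^5 - 14*u^4/3 - 122*u^3/3 + 112*u^2 + 1175*u/3 + 350/3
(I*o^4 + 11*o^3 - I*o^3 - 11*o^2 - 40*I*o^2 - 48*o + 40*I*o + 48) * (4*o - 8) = 4*I*o^5 + 44*o^4 - 12*I*o^4 - 132*o^3 - 152*I*o^3 - 104*o^2 + 480*I*o^2 + 576*o - 320*I*o - 384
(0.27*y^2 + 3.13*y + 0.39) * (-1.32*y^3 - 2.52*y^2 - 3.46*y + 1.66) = -0.3564*y^5 - 4.812*y^4 - 9.3366*y^3 - 11.3644*y^2 + 3.8464*y + 0.6474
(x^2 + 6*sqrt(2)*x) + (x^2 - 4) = 2*x^2 + 6*sqrt(2)*x - 4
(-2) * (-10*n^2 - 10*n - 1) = 20*n^2 + 20*n + 2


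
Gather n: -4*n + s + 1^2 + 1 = -4*n + s + 2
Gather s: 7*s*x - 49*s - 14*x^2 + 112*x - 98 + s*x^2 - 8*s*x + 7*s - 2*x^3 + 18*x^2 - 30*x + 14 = s*(x^2 - x - 42) - 2*x^3 + 4*x^2 + 82*x - 84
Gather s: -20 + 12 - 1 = -9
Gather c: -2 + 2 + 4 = 4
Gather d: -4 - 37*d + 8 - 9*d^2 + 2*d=-9*d^2 - 35*d + 4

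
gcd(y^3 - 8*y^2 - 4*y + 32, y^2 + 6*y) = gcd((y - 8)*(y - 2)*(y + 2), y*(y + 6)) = 1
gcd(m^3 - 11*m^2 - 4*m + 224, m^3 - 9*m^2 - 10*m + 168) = m^2 - 3*m - 28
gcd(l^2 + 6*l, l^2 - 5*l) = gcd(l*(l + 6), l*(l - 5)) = l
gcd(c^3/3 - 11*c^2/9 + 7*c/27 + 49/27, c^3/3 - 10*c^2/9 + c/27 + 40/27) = c + 1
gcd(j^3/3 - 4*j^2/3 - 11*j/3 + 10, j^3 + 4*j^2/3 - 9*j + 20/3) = 1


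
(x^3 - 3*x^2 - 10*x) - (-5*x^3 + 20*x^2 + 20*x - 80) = 6*x^3 - 23*x^2 - 30*x + 80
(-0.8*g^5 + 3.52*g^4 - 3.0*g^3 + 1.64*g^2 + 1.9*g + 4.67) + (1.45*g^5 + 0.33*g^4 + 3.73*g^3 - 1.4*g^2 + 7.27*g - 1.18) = 0.65*g^5 + 3.85*g^4 + 0.73*g^3 + 0.24*g^2 + 9.17*g + 3.49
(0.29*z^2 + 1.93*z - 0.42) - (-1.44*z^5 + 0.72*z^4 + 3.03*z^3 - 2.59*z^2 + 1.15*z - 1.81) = 1.44*z^5 - 0.72*z^4 - 3.03*z^3 + 2.88*z^2 + 0.78*z + 1.39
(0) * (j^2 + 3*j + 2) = 0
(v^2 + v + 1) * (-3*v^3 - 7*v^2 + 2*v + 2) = -3*v^5 - 10*v^4 - 8*v^3 - 3*v^2 + 4*v + 2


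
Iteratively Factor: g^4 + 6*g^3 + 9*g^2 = (g + 3)*(g^3 + 3*g^2) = g*(g + 3)*(g^2 + 3*g) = g^2*(g + 3)*(g + 3)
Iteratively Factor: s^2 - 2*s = (s - 2)*(s)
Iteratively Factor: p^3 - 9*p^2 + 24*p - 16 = (p - 4)*(p^2 - 5*p + 4) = (p - 4)^2*(p - 1)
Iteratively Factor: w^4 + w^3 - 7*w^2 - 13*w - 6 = (w + 1)*(w^3 - 7*w - 6) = (w - 3)*(w + 1)*(w^2 + 3*w + 2) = (w - 3)*(w + 1)^2*(w + 2)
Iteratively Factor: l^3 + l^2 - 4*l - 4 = (l + 1)*(l^2 - 4) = (l - 2)*(l + 1)*(l + 2)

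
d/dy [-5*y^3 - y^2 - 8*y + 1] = -15*y^2 - 2*y - 8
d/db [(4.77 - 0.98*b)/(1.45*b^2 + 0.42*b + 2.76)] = (1.421*b^2 - 13.833*b - 4.7082)/(2.1025*b^4 + 1.218*b^3 + 8.1804*b^2 + 2.3184*b + 7.6176)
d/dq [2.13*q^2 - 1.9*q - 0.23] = 4.26*q - 1.9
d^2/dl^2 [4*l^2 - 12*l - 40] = 8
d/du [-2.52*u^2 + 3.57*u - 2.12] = 3.57 - 5.04*u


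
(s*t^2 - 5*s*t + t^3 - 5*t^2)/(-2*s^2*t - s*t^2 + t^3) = (5 - t)/(2*s - t)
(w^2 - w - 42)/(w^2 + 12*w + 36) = (w - 7)/(w + 6)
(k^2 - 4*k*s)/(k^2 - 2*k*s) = (k - 4*s)/(k - 2*s)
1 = 1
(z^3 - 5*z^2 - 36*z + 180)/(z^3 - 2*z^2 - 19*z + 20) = (z^2 - 36)/(z^2 + 3*z - 4)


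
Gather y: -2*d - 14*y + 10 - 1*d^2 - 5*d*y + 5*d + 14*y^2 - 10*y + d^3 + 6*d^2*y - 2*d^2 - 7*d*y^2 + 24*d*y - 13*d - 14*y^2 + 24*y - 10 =d^3 - 3*d^2 - 7*d*y^2 - 10*d + y*(6*d^2 + 19*d)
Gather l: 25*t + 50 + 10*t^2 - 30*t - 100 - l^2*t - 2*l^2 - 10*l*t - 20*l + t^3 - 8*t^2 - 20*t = l^2*(-t - 2) + l*(-10*t - 20) + t^3 + 2*t^2 - 25*t - 50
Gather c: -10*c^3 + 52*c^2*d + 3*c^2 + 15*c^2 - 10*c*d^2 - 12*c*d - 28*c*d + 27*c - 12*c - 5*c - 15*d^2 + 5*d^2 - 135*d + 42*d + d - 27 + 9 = -10*c^3 + c^2*(52*d + 18) + c*(-10*d^2 - 40*d + 10) - 10*d^2 - 92*d - 18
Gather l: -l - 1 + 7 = 6 - l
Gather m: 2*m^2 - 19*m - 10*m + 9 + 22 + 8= 2*m^2 - 29*m + 39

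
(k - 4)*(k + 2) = k^2 - 2*k - 8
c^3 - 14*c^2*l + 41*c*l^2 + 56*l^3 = (c - 8*l)*(c - 7*l)*(c + l)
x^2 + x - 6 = (x - 2)*(x + 3)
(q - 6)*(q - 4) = q^2 - 10*q + 24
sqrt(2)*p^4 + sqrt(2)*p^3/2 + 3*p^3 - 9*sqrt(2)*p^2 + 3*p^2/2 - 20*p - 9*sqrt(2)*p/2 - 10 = (p - 2*sqrt(2))*(p + sqrt(2))*(p + 5*sqrt(2)/2)*(sqrt(2)*p + sqrt(2)/2)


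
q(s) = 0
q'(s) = 0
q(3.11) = 0.00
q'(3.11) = 0.00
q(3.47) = 0.00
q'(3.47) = 0.00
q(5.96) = 0.00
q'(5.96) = 0.00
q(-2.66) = 0.00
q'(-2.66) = 0.00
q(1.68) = 0.00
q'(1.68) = 0.00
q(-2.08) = 0.00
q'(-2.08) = 0.00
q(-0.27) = 0.00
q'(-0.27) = 0.00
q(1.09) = 0.00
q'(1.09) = 0.00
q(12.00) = 0.00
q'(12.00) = 0.00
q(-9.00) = 0.00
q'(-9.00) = 0.00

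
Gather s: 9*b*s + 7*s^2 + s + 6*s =7*s^2 + s*(9*b + 7)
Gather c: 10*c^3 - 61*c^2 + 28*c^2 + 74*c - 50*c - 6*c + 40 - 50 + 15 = 10*c^3 - 33*c^2 + 18*c + 5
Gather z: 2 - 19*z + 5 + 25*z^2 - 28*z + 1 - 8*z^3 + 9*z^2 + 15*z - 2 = -8*z^3 + 34*z^2 - 32*z + 6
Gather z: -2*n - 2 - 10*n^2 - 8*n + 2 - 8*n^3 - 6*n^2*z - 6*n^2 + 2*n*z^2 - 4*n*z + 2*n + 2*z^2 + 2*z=-8*n^3 - 16*n^2 - 8*n + z^2*(2*n + 2) + z*(-6*n^2 - 4*n + 2)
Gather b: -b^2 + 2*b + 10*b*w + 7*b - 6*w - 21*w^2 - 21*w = -b^2 + b*(10*w + 9) - 21*w^2 - 27*w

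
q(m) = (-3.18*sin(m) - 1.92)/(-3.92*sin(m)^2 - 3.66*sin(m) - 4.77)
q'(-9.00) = -0.72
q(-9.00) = 0.16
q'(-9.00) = -0.72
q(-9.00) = 0.16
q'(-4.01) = 0.07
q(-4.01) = 0.44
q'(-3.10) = -0.41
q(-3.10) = 0.39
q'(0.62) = -0.06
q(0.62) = 0.46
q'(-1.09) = 0.25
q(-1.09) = -0.20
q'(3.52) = -0.71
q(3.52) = 0.19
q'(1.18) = -0.05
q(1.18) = 0.42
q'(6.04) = 0.63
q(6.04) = 0.28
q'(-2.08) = -0.28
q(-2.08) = -0.19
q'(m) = (7.84*sin(m)*cos(m) + 3.66*cos(m))*(-3.18*sin(m) - 1.92)/(-3.92*sin(m)^2 - 3.66*sin(m) - 4.77)^2 - 3.18*cos(m)/(-3.92*sin(m)^2 - 3.66*sin(m) - 4.77) = (-12.4656*sin(m)^2 - 15.0528*sin(m) + 8.1414)*cos(m)/(15.3664*sin(m)^4 + 28.6944*sin(m)^3 + 50.7924*sin(m)^2 + 34.9164*sin(m) + 22.7529)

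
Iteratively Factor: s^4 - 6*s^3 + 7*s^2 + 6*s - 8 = (s - 2)*(s^3 - 4*s^2 - s + 4) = (s - 2)*(s - 1)*(s^2 - 3*s - 4) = (s - 4)*(s - 2)*(s - 1)*(s + 1)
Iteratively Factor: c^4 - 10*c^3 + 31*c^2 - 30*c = (c)*(c^3 - 10*c^2 + 31*c - 30) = c*(c - 2)*(c^2 - 8*c + 15) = c*(c - 5)*(c - 2)*(c - 3)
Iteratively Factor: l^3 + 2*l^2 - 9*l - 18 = (l + 2)*(l^2 - 9) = (l + 2)*(l + 3)*(l - 3)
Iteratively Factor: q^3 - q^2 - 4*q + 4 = (q + 2)*(q^2 - 3*q + 2) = (q - 2)*(q + 2)*(q - 1)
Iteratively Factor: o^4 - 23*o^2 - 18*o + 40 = (o - 1)*(o^3 + o^2 - 22*o - 40) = (o - 1)*(o + 4)*(o^2 - 3*o - 10) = (o - 1)*(o + 2)*(o + 4)*(o - 5)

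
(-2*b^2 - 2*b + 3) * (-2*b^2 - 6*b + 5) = 4*b^4 + 16*b^3 - 4*b^2 - 28*b + 15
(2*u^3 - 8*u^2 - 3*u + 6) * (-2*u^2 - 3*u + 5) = -4*u^5 + 10*u^4 + 40*u^3 - 43*u^2 - 33*u + 30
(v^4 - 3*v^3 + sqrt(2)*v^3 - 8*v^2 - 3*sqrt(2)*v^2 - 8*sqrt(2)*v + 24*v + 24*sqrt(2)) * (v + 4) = v^5 + v^4 + sqrt(2)*v^4 - 20*v^3 + sqrt(2)*v^3 - 20*sqrt(2)*v^2 - 8*v^2 - 8*sqrt(2)*v + 96*v + 96*sqrt(2)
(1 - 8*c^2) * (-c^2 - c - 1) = 8*c^4 + 8*c^3 + 7*c^2 - c - 1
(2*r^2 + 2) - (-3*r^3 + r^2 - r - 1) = 3*r^3 + r^2 + r + 3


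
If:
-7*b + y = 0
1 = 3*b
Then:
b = 1/3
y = 7/3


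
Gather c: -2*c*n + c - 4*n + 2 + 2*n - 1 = c*(1 - 2*n) - 2*n + 1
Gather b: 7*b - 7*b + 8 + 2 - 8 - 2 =0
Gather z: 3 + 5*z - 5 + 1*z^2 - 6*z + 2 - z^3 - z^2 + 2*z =-z^3 + z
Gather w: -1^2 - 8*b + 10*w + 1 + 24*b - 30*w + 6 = 16*b - 20*w + 6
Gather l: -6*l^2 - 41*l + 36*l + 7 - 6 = -6*l^2 - 5*l + 1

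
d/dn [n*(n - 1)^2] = (n - 1)*(3*n - 1)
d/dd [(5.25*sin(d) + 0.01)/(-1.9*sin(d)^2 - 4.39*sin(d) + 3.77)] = (9.975*sin(d)^2 + 0.0380000000000003*sin(d) + 19.8364)*cos(d)/(3.61*sin(d)^4 + 16.682*sin(d)^3 + 4.9461*sin(d)^2 - 33.1006*sin(d) + 14.2129)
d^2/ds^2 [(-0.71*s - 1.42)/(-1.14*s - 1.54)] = (2.22044604925031e-16*s + 1.197912)/(1.14*s + 1.54)^3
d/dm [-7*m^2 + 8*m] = 8 - 14*m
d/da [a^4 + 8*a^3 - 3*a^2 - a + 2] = 4*a^3 + 24*a^2 - 6*a - 1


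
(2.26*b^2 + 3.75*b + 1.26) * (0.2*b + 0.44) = 0.452*b^3 + 1.7444*b^2 + 1.902*b + 0.5544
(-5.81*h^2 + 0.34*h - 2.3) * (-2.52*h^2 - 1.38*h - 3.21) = 14.6412*h^4 + 7.161*h^3 + 23.9769*h^2 + 2.0826*h + 7.383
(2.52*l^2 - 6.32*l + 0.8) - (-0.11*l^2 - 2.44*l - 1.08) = 2.63*l^2 - 3.88*l + 1.88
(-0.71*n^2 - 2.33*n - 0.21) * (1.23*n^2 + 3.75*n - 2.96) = -0.8733*n^4 - 5.5284*n^3 - 6.8942*n^2 + 6.1093*n + 0.6216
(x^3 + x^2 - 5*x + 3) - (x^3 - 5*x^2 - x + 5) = 6*x^2 - 4*x - 2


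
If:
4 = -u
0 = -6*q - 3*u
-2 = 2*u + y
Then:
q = 2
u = -4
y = 6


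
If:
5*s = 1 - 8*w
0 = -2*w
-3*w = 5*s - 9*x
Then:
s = 1/5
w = 0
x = 1/9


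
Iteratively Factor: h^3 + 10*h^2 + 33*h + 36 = (h + 4)*(h^2 + 6*h + 9) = (h + 3)*(h + 4)*(h + 3)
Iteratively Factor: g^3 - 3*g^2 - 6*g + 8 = (g - 1)*(g^2 - 2*g - 8) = (g - 1)*(g + 2)*(g - 4)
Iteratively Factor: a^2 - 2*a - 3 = (a + 1)*(a - 3)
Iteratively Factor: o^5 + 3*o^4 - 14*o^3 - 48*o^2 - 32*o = (o + 1)*(o^4 + 2*o^3 - 16*o^2 - 32*o) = o*(o + 1)*(o^3 + 2*o^2 - 16*o - 32) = o*(o + 1)*(o + 4)*(o^2 - 2*o - 8) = o*(o - 4)*(o + 1)*(o + 4)*(o + 2)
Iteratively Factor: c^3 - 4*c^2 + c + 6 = (c - 2)*(c^2 - 2*c - 3) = (c - 2)*(c + 1)*(c - 3)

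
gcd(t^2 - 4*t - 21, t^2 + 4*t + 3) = t + 3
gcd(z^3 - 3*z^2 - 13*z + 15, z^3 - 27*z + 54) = 1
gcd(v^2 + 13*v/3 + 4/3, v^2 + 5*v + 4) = v + 4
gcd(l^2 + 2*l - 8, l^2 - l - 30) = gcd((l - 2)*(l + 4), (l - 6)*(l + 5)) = 1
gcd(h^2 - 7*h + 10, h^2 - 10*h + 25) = h - 5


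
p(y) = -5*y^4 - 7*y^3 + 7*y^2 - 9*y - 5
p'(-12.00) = 31359.00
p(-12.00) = -90473.00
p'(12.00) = -37425.00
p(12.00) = -114881.00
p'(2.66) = -496.77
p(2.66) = -361.48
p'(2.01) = -228.11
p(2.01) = -133.27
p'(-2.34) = 99.51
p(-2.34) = -5.83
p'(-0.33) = -15.19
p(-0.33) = -1.08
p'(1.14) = -49.96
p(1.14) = -24.98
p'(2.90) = -632.79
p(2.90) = -496.59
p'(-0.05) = -9.75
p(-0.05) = -4.53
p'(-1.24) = -20.52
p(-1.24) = 18.45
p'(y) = -20*y^3 - 21*y^2 + 14*y - 9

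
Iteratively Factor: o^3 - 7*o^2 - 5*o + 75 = (o - 5)*(o^2 - 2*o - 15) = (o - 5)^2*(o + 3)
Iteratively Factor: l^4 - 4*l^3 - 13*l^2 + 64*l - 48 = (l - 1)*(l^3 - 3*l^2 - 16*l + 48) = (l - 4)*(l - 1)*(l^2 + l - 12) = (l - 4)*(l - 1)*(l + 4)*(l - 3)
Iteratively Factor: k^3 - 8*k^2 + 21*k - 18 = (k - 3)*(k^2 - 5*k + 6) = (k - 3)*(k - 2)*(k - 3)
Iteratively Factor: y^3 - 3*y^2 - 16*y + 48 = (y + 4)*(y^2 - 7*y + 12) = (y - 3)*(y + 4)*(y - 4)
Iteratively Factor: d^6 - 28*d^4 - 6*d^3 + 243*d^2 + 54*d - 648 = (d - 4)*(d^5 + 4*d^4 - 12*d^3 - 54*d^2 + 27*d + 162) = (d - 4)*(d - 2)*(d^4 + 6*d^3 - 54*d - 81) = (d - 4)*(d - 3)*(d - 2)*(d^3 + 9*d^2 + 27*d + 27) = (d - 4)*(d - 3)*(d - 2)*(d + 3)*(d^2 + 6*d + 9) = (d - 4)*(d - 3)*(d - 2)*(d + 3)^2*(d + 3)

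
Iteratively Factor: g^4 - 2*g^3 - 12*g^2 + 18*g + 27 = (g - 3)*(g^3 + g^2 - 9*g - 9) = (g - 3)*(g + 3)*(g^2 - 2*g - 3) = (g - 3)^2*(g + 3)*(g + 1)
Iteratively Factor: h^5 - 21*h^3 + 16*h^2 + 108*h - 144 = (h - 3)*(h^4 + 3*h^3 - 12*h^2 - 20*h + 48) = (h - 3)*(h - 2)*(h^3 + 5*h^2 - 2*h - 24) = (h - 3)*(h - 2)*(h + 4)*(h^2 + h - 6) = (h - 3)*(h - 2)*(h + 3)*(h + 4)*(h - 2)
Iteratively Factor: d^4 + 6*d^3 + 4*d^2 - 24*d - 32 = (d - 2)*(d^3 + 8*d^2 + 20*d + 16) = (d - 2)*(d + 2)*(d^2 + 6*d + 8) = (d - 2)*(d + 2)*(d + 4)*(d + 2)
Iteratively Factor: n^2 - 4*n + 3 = (n - 1)*(n - 3)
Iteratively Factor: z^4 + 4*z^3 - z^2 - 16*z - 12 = (z + 3)*(z^3 + z^2 - 4*z - 4) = (z + 2)*(z + 3)*(z^2 - z - 2) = (z + 1)*(z + 2)*(z + 3)*(z - 2)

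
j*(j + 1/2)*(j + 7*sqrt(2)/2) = j^3 + j^2/2 + 7*sqrt(2)*j^2/2 + 7*sqrt(2)*j/4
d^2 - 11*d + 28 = (d - 7)*(d - 4)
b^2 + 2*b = b*(b + 2)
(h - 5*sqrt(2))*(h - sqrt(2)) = h^2 - 6*sqrt(2)*h + 10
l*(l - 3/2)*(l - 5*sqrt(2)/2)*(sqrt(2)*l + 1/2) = sqrt(2)*l^4 - 9*l^3/2 - 3*sqrt(2)*l^3/2 - 5*sqrt(2)*l^2/4 + 27*l^2/4 + 15*sqrt(2)*l/8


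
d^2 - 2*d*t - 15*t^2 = (d - 5*t)*(d + 3*t)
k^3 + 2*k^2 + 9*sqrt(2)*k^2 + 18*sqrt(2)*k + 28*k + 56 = (k + 2)*(k + 2*sqrt(2))*(k + 7*sqrt(2))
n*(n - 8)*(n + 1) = n^3 - 7*n^2 - 8*n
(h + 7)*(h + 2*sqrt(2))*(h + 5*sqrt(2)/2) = h^3 + 9*sqrt(2)*h^2/2 + 7*h^2 + 10*h + 63*sqrt(2)*h/2 + 70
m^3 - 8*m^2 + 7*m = m*(m - 7)*(m - 1)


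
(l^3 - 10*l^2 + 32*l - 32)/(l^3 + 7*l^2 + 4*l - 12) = (l^3 - 10*l^2 + 32*l - 32)/(l^3 + 7*l^2 + 4*l - 12)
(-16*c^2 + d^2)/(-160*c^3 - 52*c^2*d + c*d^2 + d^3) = (4*c - d)/(40*c^2 + 3*c*d - d^2)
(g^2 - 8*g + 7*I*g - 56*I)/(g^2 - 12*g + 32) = (g + 7*I)/(g - 4)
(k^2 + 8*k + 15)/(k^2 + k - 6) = (k + 5)/(k - 2)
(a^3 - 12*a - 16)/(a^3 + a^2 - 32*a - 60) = (a^2 - 2*a - 8)/(a^2 - a - 30)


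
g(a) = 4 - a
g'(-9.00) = -1.00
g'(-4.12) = -1.00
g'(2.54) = -1.00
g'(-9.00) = -1.00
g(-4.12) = 8.12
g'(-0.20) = -1.00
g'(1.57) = -1.00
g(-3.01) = 7.01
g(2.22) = 1.78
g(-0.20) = 4.20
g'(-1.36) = -1.00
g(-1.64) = 5.64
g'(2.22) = -1.00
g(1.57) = 2.43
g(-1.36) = 5.36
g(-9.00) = 13.00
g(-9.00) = 13.00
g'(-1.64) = -1.00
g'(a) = -1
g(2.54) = 1.46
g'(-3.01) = -1.00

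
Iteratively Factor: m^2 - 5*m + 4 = (m - 4)*(m - 1)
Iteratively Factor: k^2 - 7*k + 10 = (k - 2)*(k - 5)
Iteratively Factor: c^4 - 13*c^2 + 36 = (c - 2)*(c^3 + 2*c^2 - 9*c - 18) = (c - 3)*(c - 2)*(c^2 + 5*c + 6) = (c - 3)*(c - 2)*(c + 3)*(c + 2)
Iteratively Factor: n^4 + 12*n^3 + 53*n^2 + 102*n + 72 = (n + 3)*(n^3 + 9*n^2 + 26*n + 24) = (n + 2)*(n + 3)*(n^2 + 7*n + 12) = (n + 2)*(n + 3)*(n + 4)*(n + 3)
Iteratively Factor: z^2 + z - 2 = (z + 2)*(z - 1)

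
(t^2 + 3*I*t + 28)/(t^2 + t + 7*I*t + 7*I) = (t - 4*I)/(t + 1)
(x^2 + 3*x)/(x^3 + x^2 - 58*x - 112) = x*(x + 3)/(x^3 + x^2 - 58*x - 112)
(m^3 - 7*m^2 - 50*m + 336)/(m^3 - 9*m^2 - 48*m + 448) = (m - 6)/(m - 8)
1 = 1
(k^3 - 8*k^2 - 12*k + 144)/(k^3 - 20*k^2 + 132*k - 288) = (k + 4)/(k - 8)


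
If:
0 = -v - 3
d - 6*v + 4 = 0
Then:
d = -22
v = -3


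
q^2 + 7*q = q*(q + 7)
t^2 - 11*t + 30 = (t - 6)*(t - 5)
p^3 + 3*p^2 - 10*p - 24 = (p - 3)*(p + 2)*(p + 4)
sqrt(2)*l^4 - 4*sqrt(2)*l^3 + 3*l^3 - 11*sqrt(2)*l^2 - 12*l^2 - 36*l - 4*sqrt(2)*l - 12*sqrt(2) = (l - 6)*(l + 2)*(l + sqrt(2))*(sqrt(2)*l + 1)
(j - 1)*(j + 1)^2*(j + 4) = j^4 + 5*j^3 + 3*j^2 - 5*j - 4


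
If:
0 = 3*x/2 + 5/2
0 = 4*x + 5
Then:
No Solution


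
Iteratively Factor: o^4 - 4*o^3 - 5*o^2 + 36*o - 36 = (o - 2)*(o^3 - 2*o^2 - 9*o + 18) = (o - 2)^2*(o^2 - 9) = (o - 2)^2*(o + 3)*(o - 3)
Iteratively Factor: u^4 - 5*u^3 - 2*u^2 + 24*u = (u - 4)*(u^3 - u^2 - 6*u) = u*(u - 4)*(u^2 - u - 6) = u*(u - 4)*(u + 2)*(u - 3)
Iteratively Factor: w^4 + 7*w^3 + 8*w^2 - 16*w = (w)*(w^3 + 7*w^2 + 8*w - 16) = w*(w - 1)*(w^2 + 8*w + 16) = w*(w - 1)*(w + 4)*(w + 4)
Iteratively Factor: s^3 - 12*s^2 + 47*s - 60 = (s - 4)*(s^2 - 8*s + 15) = (s - 4)*(s - 3)*(s - 5)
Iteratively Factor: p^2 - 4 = (p + 2)*(p - 2)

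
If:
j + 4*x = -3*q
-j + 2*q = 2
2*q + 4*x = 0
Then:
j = -2/3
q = 2/3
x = -1/3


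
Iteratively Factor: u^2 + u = (u)*(u + 1)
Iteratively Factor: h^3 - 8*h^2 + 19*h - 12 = (h - 3)*(h^2 - 5*h + 4) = (h - 3)*(h - 1)*(h - 4)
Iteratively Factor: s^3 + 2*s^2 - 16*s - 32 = (s + 2)*(s^2 - 16) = (s + 2)*(s + 4)*(s - 4)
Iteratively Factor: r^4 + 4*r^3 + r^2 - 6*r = (r + 2)*(r^3 + 2*r^2 - 3*r) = r*(r + 2)*(r^2 + 2*r - 3) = r*(r - 1)*(r + 2)*(r + 3)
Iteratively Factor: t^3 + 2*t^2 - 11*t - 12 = (t + 1)*(t^2 + t - 12) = (t + 1)*(t + 4)*(t - 3)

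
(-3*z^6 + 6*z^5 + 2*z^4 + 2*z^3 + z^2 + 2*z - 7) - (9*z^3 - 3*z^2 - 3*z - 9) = -3*z^6 + 6*z^5 + 2*z^4 - 7*z^3 + 4*z^2 + 5*z + 2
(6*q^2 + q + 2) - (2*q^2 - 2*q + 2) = 4*q^2 + 3*q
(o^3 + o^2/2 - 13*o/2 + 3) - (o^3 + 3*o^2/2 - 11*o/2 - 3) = -o^2 - o + 6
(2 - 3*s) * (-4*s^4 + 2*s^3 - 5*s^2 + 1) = 12*s^5 - 14*s^4 + 19*s^3 - 10*s^2 - 3*s + 2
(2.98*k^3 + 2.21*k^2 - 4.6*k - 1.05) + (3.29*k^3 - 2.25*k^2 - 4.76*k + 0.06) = 6.27*k^3 - 0.04*k^2 - 9.36*k - 0.99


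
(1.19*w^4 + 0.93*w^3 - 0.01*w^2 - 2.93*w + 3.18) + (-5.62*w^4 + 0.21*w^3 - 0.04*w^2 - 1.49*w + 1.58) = -4.43*w^4 + 1.14*w^3 - 0.05*w^2 - 4.42*w + 4.76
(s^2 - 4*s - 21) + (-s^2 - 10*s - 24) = -14*s - 45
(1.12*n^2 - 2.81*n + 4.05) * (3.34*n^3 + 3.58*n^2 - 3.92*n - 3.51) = 3.7408*n^5 - 5.3758*n^4 - 0.923200000000003*n^3 + 21.583*n^2 - 6.0129*n - 14.2155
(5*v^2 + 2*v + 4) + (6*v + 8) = 5*v^2 + 8*v + 12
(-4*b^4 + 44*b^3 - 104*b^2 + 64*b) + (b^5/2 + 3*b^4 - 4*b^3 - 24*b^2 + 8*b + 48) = b^5/2 - b^4 + 40*b^3 - 128*b^2 + 72*b + 48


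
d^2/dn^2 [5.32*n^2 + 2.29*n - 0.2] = 10.6400000000000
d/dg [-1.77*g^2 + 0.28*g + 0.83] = 0.28 - 3.54*g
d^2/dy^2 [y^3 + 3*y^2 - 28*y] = 6*y + 6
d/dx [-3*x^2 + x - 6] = 1 - 6*x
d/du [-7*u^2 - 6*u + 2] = -14*u - 6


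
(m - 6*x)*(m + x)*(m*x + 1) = m^3*x - 5*m^2*x^2 + m^2 - 6*m*x^3 - 5*m*x - 6*x^2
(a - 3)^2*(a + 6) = a^3 - 27*a + 54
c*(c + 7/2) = c^2 + 7*c/2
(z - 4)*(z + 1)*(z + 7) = z^3 + 4*z^2 - 25*z - 28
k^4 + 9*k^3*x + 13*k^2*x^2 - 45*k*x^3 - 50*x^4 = (k - 2*x)*(k + x)*(k + 5*x)^2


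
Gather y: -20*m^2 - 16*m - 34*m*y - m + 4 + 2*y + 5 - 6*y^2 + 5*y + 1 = -20*m^2 - 17*m - 6*y^2 + y*(7 - 34*m) + 10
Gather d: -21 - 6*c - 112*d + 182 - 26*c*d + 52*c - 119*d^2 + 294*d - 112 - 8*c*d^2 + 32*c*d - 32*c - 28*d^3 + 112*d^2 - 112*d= 14*c - 28*d^3 + d^2*(-8*c - 7) + d*(6*c + 70) + 49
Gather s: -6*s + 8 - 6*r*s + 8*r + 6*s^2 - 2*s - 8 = 8*r + 6*s^2 + s*(-6*r - 8)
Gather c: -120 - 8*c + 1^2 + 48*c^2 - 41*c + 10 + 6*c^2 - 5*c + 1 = 54*c^2 - 54*c - 108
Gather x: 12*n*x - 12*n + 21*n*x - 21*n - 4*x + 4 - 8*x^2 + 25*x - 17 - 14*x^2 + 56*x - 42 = -33*n - 22*x^2 + x*(33*n + 77) - 55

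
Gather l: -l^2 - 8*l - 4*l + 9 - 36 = -l^2 - 12*l - 27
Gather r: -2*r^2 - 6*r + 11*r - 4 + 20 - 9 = -2*r^2 + 5*r + 7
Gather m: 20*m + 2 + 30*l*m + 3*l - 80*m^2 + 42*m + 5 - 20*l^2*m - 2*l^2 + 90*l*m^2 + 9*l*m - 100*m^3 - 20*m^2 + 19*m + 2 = -2*l^2 + 3*l - 100*m^3 + m^2*(90*l - 100) + m*(-20*l^2 + 39*l + 81) + 9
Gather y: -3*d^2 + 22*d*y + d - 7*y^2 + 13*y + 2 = -3*d^2 + d - 7*y^2 + y*(22*d + 13) + 2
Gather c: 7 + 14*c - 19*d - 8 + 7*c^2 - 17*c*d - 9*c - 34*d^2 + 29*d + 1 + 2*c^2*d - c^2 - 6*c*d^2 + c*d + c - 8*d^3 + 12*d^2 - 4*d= c^2*(2*d + 6) + c*(-6*d^2 - 16*d + 6) - 8*d^3 - 22*d^2 + 6*d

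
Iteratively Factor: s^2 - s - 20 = (s - 5)*(s + 4)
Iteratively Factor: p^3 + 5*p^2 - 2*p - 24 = (p - 2)*(p^2 + 7*p + 12) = (p - 2)*(p + 3)*(p + 4)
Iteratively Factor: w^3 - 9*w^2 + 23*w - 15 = (w - 5)*(w^2 - 4*w + 3) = (w - 5)*(w - 3)*(w - 1)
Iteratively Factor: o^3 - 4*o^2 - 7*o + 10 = (o - 5)*(o^2 + o - 2) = (o - 5)*(o - 1)*(o + 2)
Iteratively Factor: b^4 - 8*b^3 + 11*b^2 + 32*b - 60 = (b + 2)*(b^3 - 10*b^2 + 31*b - 30) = (b - 5)*(b + 2)*(b^2 - 5*b + 6) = (b - 5)*(b - 2)*(b + 2)*(b - 3)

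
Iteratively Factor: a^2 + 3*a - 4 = (a - 1)*(a + 4)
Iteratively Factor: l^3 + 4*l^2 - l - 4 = (l + 1)*(l^2 + 3*l - 4) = (l + 1)*(l + 4)*(l - 1)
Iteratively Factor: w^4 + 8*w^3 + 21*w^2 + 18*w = (w + 2)*(w^3 + 6*w^2 + 9*w) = (w + 2)*(w + 3)*(w^2 + 3*w) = w*(w + 2)*(w + 3)*(w + 3)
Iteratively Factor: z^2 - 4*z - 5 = (z - 5)*(z + 1)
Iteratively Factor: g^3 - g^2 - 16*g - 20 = (g + 2)*(g^2 - 3*g - 10) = (g + 2)^2*(g - 5)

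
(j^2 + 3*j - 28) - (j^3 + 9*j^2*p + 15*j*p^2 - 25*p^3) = -j^3 - 9*j^2*p + j^2 - 15*j*p^2 + 3*j + 25*p^3 - 28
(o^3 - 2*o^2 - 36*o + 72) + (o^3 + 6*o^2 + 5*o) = 2*o^3 + 4*o^2 - 31*o + 72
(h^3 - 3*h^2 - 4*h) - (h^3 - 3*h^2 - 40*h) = 36*h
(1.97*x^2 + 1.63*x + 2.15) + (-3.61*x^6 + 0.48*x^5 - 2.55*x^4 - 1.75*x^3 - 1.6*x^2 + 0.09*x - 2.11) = -3.61*x^6 + 0.48*x^5 - 2.55*x^4 - 1.75*x^3 + 0.37*x^2 + 1.72*x + 0.04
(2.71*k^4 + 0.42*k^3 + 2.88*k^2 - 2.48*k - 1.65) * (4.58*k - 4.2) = 12.4118*k^5 - 9.4584*k^4 + 11.4264*k^3 - 23.4544*k^2 + 2.859*k + 6.93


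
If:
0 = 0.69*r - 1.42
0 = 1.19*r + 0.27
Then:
No Solution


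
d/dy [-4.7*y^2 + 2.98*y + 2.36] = 2.98 - 9.4*y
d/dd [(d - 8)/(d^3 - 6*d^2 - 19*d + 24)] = 2*(-d - 1)/(d^4 + 4*d^3 - 2*d^2 - 12*d + 9)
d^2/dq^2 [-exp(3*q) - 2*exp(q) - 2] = (-9*exp(2*q) - 2)*exp(q)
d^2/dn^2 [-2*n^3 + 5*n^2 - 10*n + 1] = 10 - 12*n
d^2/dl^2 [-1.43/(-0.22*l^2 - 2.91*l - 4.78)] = (-0.138424*l^2 - 1.830972*l + 1.43*(0.44*l + 2.91)*(0.88*l + 5.82) - 3.007576)/(0.22*l^2 + 2.91*l + 4.78)^3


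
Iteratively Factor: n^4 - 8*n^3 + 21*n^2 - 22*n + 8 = (n - 4)*(n^3 - 4*n^2 + 5*n - 2) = (n - 4)*(n - 1)*(n^2 - 3*n + 2) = (n - 4)*(n - 2)*(n - 1)*(n - 1)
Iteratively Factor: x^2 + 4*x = (x + 4)*(x)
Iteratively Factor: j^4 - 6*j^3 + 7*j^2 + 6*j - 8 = (j + 1)*(j^3 - 7*j^2 + 14*j - 8) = (j - 2)*(j + 1)*(j^2 - 5*j + 4) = (j - 2)*(j - 1)*(j + 1)*(j - 4)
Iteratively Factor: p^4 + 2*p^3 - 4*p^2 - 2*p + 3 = (p - 1)*(p^3 + 3*p^2 - p - 3) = (p - 1)*(p + 1)*(p^2 + 2*p - 3) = (p - 1)^2*(p + 1)*(p + 3)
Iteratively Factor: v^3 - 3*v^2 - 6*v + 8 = (v - 4)*(v^2 + v - 2) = (v - 4)*(v + 2)*(v - 1)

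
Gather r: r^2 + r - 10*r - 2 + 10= r^2 - 9*r + 8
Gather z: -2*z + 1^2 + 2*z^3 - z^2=2*z^3 - z^2 - 2*z + 1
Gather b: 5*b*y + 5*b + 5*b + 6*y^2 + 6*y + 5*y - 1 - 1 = b*(5*y + 10) + 6*y^2 + 11*y - 2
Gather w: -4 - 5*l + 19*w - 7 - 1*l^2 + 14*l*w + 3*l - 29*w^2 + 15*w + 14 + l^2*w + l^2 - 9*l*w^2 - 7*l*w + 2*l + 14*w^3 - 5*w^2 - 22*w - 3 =14*w^3 + w^2*(-9*l - 34) + w*(l^2 + 7*l + 12)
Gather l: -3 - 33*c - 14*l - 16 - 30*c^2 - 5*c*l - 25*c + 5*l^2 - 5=-30*c^2 - 58*c + 5*l^2 + l*(-5*c - 14) - 24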